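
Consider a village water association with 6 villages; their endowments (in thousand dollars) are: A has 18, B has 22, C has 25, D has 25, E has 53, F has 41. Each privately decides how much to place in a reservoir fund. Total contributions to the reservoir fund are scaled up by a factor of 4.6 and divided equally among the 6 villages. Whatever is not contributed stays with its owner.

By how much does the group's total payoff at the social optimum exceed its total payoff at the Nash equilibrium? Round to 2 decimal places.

The private return per contributed unit is 4.6/6 = 0.7667 < 1 for every player regardless of endowment, so the Nash equilibrium is zero contribution and the group total is Σ E_j = 18 + 22 + 25 + 25 + 53 + 41 = 184.
Each contributed unit returns 4.600 to the group, so the social optimum is full contribution by everyone: group total = 4.600 × 184 = 846.40.
Efficiency loss = (4.600 − 1) × 184 = 662.40.

662.40 thousand dollars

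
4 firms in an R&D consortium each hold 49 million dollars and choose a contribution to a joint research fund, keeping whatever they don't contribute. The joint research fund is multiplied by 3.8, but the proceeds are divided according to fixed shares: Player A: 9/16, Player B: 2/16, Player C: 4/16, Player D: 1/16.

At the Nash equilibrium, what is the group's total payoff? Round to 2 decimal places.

333.20 million dollars

For player j, contributing a unit is worthwhile iff 3.8 × (j's share) ≥ 1, i.e. iff j's share is at least 0.2632.
The only share above 0.2632 is Player A's 9/16, contributing 49; the remaining 3 contribute 0. Total contributed: 49.
The joint research fund pays out 3.8 × 49 = 186.20 in total (split across the unequal shares, but the aggregate is all that matters for the group sum).
The 3 free-riders keep 49 each, adding 147. Group total = 147 + 186.20 = 333.20.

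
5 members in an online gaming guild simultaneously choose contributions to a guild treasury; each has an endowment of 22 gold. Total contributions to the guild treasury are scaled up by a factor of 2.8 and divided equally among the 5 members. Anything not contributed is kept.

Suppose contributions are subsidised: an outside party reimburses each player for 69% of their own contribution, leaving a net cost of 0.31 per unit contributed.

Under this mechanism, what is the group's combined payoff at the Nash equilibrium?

Under the mechanism each unit contributed yields (2.8/5) / 0.31 = 1.8065 back to its contributor per unit of net cost, which exceeds 1, making full contribution the dominant choice for everyone.
At the Nash equilibrium everyone contributes 22. Group total payoff = 5 × (22 × 0.69 + 2.8 × 22) = 383.90.

383.90 gold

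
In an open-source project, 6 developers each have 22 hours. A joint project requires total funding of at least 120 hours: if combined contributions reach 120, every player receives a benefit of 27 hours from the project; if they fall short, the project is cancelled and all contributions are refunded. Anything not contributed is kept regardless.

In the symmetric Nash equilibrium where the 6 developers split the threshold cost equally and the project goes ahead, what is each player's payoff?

Equal share of the threshold: 120/6 = 20.
At this profile no one gains by cutting their contribution: any cut drops the total below 120, the project is cancelled, contributions are refunded, and the deviator ends with 22, which is less than 22 − 20 + 27 = 29. Contributing more than 20 just wastes the excess. So contributing exactly 20 is a best response.
Each player's payoff: 22 − 20 + 27 = 29.

29 hours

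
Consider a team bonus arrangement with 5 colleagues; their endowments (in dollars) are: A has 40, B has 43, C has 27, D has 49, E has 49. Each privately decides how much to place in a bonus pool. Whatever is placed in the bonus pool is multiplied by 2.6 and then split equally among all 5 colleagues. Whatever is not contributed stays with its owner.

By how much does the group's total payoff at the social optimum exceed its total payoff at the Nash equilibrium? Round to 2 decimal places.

332.80 dollars

The private return per contributed unit is 2.6/5 = 0.5200 < 1 for every player regardless of endowment, so the Nash equilibrium is zero contribution and the group total is Σ E_j = 40 + 43 + 27 + 49 + 49 = 208.
Each contributed unit returns 2.600 to the group, so the social optimum is full contribution by everyone: group total = 2.600 × 208 = 540.80.
Efficiency loss = (2.600 − 1) × 208 = 332.80.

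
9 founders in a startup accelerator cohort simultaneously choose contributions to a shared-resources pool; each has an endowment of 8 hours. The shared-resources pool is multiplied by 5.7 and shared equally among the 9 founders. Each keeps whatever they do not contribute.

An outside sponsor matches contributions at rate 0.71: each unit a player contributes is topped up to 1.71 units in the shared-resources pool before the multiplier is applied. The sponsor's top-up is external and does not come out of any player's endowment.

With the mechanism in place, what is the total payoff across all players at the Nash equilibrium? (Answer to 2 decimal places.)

Under the mechanism each unit contributed yields 5.7 × 1.71 / 9 = 1.0830 back to its contributor per unit of net cost, which exceeds 1, making full contribution the dominant choice for everyone.
So the Nash equilibrium is full contribution by all 9; the group earns 5.7 × 1.71 × 72 = 701.78.

701.78 hours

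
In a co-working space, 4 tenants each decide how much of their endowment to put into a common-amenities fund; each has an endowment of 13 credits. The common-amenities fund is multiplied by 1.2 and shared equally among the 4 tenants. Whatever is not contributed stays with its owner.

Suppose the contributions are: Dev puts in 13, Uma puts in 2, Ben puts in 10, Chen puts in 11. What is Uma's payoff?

Total contributed: 13 + 2 + 10 + 11 = 36.
Each receives 1.2 × 36 / 4 = 10.80 from the common-amenities fund.
Uma keeps 13 − 2 = 11, so Uma's payoff is 11 + 10.80 = 21.80.

21.80 credits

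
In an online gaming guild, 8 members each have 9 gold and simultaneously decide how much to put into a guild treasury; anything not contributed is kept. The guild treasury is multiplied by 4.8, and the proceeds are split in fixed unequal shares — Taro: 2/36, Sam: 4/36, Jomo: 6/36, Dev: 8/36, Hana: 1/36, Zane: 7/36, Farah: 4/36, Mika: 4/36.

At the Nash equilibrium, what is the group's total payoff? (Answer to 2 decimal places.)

For player j, contributing a unit is worthwhile iff 4.8 × (j's share) ≥ 1, i.e. iff j's share is at least 0.2083.
The only share above 0.2083 is Dev's 8/36, contributing 9; the remaining 7 contribute 0. Total contributed: 9.
The guild treasury pays out 4.8 × 9 = 43.20 in total (split across the unequal shares, but the aggregate is all that matters for the group sum).
The 7 free-riders keep 9 each, adding 63. Group total = 63 + 43.20 = 106.20.

106.20 gold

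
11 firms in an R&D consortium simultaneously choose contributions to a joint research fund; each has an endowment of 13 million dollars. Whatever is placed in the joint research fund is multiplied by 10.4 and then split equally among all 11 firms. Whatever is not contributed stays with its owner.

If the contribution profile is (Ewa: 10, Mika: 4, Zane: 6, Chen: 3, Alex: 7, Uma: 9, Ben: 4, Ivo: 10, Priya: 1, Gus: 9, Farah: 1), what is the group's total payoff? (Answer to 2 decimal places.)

Total contributed: 10 + 4 + 6 + 3 + 7 + 9 + 4 + 10 + 1 + 9 + 1 = 64; total kept: 11 × 13 − 64 = 79.
The joint research fund pays out 10.4 × 64 = 665.60 in aggregate.
Group total = 79 + 665.60 = 744.60.

744.60 million dollars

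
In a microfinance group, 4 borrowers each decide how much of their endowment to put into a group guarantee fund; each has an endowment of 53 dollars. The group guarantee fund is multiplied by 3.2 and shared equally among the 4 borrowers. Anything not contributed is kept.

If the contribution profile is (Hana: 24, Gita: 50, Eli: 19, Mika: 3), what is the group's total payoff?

Total contributed: 24 + 50 + 19 + 3 = 96; total kept: 4 × 53 − 96 = 116.
The group guarantee fund pays out 3.2 × 96 = 307.20 in aggregate.
Group total = 116 + 307.20 = 423.20.

423.20 dollars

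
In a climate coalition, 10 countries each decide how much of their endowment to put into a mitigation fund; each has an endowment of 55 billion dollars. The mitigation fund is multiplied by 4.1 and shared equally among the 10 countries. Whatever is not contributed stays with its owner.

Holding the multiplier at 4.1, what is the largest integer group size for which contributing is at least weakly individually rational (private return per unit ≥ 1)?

4

Private return per unit is 4.1/(group size), which is ≥ 1 whenever the group size is ≤ 4.1.
The largest such integer is 4.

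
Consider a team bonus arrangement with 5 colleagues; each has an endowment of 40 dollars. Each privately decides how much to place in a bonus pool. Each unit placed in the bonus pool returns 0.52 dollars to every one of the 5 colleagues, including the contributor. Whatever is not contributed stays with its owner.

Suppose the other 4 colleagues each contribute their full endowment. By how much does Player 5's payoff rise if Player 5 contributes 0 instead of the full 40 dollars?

19.20 dollars

Switching from a contribution of 40 to 0 lets Player 5 keep an extra 40 dollars, but lowers the bonus pool by 40, which costs Player 5 their own share of that drop: 0.52 × 40 = 20.80.
Net gain = 40 − 20.80 = 19.20. The private return per contributed unit (0.52) is below 1, so free-riding is indeed the best response regardless of what the others do.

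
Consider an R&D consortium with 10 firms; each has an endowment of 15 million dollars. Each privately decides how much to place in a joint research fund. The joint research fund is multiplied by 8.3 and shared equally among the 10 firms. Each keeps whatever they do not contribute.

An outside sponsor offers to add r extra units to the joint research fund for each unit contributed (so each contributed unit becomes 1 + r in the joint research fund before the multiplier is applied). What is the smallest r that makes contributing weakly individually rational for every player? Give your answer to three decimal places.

0.205

With matching at rate r, one contributed unit becomes (1 + r) in the joint research fund and returns 8.3 × (1 + r) / 10 to the contributor.
Setting this equal to 1: 1 + r = 10/8.3 = 1.2048.
So the minimum matching rate is r = 1.2048 − 1 = 0.205.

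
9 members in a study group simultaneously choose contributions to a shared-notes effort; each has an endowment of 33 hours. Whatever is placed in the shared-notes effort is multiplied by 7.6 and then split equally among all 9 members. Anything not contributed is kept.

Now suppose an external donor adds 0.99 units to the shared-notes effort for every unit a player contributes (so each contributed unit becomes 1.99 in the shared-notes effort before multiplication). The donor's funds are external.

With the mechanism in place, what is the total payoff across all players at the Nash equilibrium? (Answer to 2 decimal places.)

4491.83 hours

With the mechanism, a contributed unit returns 7.6 × 1.99 / 9 = 1.6804 per unit of net cost to the contributor — now above 1 — so contributing fully is weakly dominant for every player.
So the Nash equilibrium is full contribution by all 9; the group earns 7.6 × 1.99 × 297 = 4491.83.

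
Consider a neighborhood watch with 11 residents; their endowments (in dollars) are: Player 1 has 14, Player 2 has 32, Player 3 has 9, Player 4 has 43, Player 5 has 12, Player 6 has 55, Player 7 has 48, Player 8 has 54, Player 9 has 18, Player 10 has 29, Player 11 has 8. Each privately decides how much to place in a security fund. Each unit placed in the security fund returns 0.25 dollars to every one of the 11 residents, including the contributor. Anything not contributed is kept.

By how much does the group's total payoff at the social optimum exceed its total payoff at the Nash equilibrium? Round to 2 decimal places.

563.50 dollars

The private return per contributed unit is 0.25 < 1 for everyone, so the Nash equilibrium is zero contribution and the group total is Σ E_j = 14 + 32 + 9 + 43 + 12 + 55 + 48 + 54 + 18 + 29 + 8 = 322.
Each contributed unit returns 2.750 to the group, so the social optimum is full contribution by everyone: group total = 2.750 × 322 = 885.50.
Efficiency loss = (2.750 − 1) × 322 = 563.50.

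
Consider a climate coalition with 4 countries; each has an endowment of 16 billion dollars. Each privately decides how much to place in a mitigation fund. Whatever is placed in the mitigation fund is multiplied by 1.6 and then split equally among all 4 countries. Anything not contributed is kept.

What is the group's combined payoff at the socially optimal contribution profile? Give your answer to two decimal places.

102.40 billion dollars

Each contributed unit returns 1.600 to the group as a whole (0.4000 to each of 4 players), which exceeds 1, so the social optimum is full contribution: group total = 1.600 × 64 = 102.40.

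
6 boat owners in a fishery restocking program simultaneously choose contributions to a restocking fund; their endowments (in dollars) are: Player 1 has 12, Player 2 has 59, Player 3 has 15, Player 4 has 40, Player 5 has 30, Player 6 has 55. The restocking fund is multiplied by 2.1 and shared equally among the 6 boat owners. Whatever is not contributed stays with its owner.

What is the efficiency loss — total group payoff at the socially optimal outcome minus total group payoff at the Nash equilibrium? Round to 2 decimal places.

232.10 dollars

The private return per contributed unit is 2.1/6 = 0.3500 < 1 for every player regardless of endowment, so the Nash equilibrium is zero contribution and the group total is Σ E_j = 12 + 59 + 15 + 40 + 30 + 55 = 211.
Each contributed unit returns 2.100 to the group, so the social optimum is full contribution by everyone: group total = 2.100 × 211 = 443.10.
Efficiency loss = (2.100 − 1) × 211 = 232.10.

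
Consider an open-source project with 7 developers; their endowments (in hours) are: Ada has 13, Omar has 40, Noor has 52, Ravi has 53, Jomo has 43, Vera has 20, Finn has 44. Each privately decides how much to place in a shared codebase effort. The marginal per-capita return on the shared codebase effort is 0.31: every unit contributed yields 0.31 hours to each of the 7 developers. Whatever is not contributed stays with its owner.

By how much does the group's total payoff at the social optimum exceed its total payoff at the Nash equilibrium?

310.05 hours

The private return per contributed unit is 0.31 < 1 for everyone, so the Nash equilibrium is zero contribution and the group total is Σ E_j = 13 + 40 + 52 + 53 + 43 + 20 + 44 = 265.
Each contributed unit returns 2.170 to the group, so the social optimum is full contribution by everyone: group total = 2.170 × 265 = 575.05.
Efficiency loss = (2.170 − 1) × 265 = 310.05.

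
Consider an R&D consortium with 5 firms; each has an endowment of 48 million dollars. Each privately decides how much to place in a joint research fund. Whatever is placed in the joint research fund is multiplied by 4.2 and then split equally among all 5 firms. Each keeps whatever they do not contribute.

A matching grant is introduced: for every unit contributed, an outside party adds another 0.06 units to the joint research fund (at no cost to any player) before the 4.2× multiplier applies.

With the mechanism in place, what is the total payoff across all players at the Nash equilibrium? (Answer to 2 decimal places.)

240.00 million dollars

Even with the mechanism, each unit contributed returns only 4.2 × 1.06 / 5 = 0.8904 per unit of net cost, so contributing nothing is still dominant.
Everyone keeps their endowment and the group total is 5 × 48 = 240.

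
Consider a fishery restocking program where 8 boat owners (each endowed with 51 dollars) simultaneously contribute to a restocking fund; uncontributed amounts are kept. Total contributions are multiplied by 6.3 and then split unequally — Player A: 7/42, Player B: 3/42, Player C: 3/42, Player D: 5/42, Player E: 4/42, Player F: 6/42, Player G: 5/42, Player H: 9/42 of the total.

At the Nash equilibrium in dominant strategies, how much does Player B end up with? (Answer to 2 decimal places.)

96.90 dollars

Each unit j contributes comes back to j as 6.3 × (j's share), so j prefers to contribute only if that share exceeds 1/6.3 = 0.1587; otherwise keeping the unit dominates.
Player A and Player H are above the threshold, contributing 51 each; the remaining 6 contribute 0. Total contributed: 102.
Player B keeps 51 and receives 6.3 × 102 × 3/42 = 45.90 from the restocking fund, for a payoff of 96.90.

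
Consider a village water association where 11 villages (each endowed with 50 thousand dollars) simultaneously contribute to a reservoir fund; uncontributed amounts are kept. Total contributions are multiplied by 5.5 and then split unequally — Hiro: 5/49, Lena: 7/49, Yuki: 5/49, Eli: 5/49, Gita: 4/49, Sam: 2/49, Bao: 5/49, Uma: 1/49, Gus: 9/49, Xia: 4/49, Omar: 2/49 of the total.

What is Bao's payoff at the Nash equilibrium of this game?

78.06 thousand dollars

Player j's private return per contributed unit is 5.5 × (j's share). Contributing is weakly dominant for j when that share is at least 1/5.5 = 0.1818, and contributing 0 is dominant otherwise.
The only share above 0.1818 is Gus's 9/49, contributing 50; the remaining 10 contribute 0. Total contributed: 50.
Bao keeps 50 and receives 5.5 × 50 × 5/49 = 28.06 from the reservoir fund, for a payoff of 78.06.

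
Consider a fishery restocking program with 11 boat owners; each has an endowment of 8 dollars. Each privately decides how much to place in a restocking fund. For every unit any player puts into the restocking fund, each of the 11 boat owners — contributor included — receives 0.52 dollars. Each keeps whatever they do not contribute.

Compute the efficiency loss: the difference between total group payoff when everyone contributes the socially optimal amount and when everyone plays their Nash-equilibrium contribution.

The private return per contributed unit is 0.52 < 1, so contributing 0 is dominant for every player. At the Nash equilibrium everyone keeps their 8, and the group total is 11 × 8 = 88.
Each contributed unit returns 5.720 to the group as a whole (0.52 to each of 11 players), which exceeds 1, so the social optimum is full contribution: group total = 5.720 × 88 = 503.36.
Efficiency loss = 503.36 − 88 = 415.36.

415.36 dollars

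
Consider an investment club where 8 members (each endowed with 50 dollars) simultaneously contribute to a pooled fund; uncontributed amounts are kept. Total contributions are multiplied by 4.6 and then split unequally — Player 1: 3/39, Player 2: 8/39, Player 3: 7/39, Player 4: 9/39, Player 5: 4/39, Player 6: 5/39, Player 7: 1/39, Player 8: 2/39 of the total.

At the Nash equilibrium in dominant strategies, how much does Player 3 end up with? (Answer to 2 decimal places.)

For player j, contributing a unit is worthwhile iff 4.6 × (j's share) ≥ 1, i.e. iff j's share is at least 0.2174.
The only share above 0.2174 is Player 4's 9/39, contributing 50; the remaining 7 contribute 0. Total contributed: 50.
Player 3 keeps 50 and receives 4.6 × 50 × 7/39 = 41.28 from the pooled fund, for a payoff of 91.28.

91.28 dollars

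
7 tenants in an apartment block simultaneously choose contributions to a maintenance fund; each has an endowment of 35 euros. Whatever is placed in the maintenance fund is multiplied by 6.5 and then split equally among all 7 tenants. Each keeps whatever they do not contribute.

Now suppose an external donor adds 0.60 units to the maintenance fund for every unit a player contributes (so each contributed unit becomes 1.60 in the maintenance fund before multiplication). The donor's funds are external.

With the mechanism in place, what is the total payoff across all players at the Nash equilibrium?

2548.00 euros

The effective private return per unit is now 6.5 × 1.60 / 7 = 1.4857 > 1, so every player's dominant strategy flips to full contribution.
So the Nash equilibrium is full contribution by all 7; the group earns 6.5 × 1.60 × 245 = 2548.00.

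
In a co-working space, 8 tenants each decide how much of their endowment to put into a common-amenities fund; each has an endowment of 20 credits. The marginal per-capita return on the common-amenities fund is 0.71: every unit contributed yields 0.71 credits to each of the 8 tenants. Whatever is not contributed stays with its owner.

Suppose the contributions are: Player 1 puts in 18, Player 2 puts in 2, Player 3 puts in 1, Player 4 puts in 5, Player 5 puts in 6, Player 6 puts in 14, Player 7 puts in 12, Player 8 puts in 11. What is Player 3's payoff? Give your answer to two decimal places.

Total contributed: 18 + 2 + 1 + 5 + 6 + 14 + 12 + 11 = 69.
Each receives 0.71 × 69 = 48.99 from the common-amenities fund.
Player 3 keeps 20 − 1 = 19, so Player 3's payoff is 19 + 48.99 = 67.99.

67.99 credits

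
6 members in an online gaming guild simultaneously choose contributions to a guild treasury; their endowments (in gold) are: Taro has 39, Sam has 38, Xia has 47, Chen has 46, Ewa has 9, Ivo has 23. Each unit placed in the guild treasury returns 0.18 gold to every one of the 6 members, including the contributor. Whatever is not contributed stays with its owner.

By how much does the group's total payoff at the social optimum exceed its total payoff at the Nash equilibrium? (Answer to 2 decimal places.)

The private return per contributed unit is 0.18 < 1 for everyone, so the Nash equilibrium is zero contribution and the group total is Σ E_j = 39 + 38 + 47 + 46 + 9 + 23 = 202.
Each contributed unit returns 1.080 to the group, so the social optimum is full contribution by everyone: group total = 1.080 × 202 = 218.16.
Efficiency loss = (1.080 − 1) × 202 = 16.16.

16.16 gold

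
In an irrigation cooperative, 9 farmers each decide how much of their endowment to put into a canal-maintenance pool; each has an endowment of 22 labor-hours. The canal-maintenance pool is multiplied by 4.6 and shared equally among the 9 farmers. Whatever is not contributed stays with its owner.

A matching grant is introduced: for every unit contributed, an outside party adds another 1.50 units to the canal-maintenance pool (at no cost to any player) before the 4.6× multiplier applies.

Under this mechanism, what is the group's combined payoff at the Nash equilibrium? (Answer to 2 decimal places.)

Under the mechanism each unit contributed yields 4.6 × 2.50 / 9 = 1.2778 back to its contributor per unit of net cost, which exceeds 1, making full contribution the dominant choice for everyone.
At the Nash equilibrium everyone contributes 22. Group total payoff = 4.6 × 2.50 × 198 = 2277.00.

2277.00 labor-hours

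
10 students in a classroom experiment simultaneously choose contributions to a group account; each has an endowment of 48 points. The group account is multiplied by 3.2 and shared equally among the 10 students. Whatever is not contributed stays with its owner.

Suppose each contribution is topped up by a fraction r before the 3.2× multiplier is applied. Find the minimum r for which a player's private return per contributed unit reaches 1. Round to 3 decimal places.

2.125

With matching at rate r, one contributed unit becomes (1 + r) in the group account and returns 3.2 × (1 + r) / 10 to the contributor.
Setting this equal to 1: 1 + r = 10/3.2 = 3.1250.
So the minimum matching rate is r = 3.1250 − 1 = 2.125.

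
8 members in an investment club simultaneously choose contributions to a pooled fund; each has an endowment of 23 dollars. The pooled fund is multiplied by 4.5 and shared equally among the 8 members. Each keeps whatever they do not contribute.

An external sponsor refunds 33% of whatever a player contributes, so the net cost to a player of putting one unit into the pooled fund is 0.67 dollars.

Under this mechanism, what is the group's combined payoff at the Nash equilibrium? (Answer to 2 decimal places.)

184.00 dollars

Even with the mechanism, each unit contributed returns only (4.5/8) / 0.67 = 0.8396 per unit of net cost, so contributing nothing is still dominant.
At the Nash equilibrium no one contributes; group total payoff = 8 × 23 = 184.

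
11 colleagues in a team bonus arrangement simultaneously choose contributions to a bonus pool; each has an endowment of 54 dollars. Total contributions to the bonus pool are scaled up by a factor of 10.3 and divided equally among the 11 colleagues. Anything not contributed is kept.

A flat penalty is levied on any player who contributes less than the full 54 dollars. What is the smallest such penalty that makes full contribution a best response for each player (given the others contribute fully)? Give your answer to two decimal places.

3.44 dollars

Given the others contribute fully, the best deviation is to contribute 0 (any partial contribution still incurs the fine and gives up units whose private return 0.9364 is below 1).
Deviating from 54 to 0 saves 54 dollars but forfeits the deviator's share of the drop in the bonus pool: 10.3/11 × 54 = 50.56.
So the deviation gain is 54 − 50.56 = 3.44, and the fine must be at least 3.44 dollars to wipe it out.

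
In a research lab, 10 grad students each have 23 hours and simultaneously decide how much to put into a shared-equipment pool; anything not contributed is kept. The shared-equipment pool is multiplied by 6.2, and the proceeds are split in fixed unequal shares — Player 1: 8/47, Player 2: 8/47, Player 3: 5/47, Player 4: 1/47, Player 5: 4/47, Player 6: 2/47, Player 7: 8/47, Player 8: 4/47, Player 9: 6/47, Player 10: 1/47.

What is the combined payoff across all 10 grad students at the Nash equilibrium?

For player j, contributing a unit is worthwhile iff 6.2 × (j's share) ≥ 1, i.e. iff j's share is at least 0.1613.
Player 1, Player 2 and Player 7 are above the threshold, contributing 23 each; the remaining 7 contribute 0. Total contributed: 69.
The shared-equipment pool pays out 6.2 × 69 = 427.80 in total (split across the unequal shares, but the aggregate is all that matters for the group sum).
The 7 free-riders keep 23 each, adding 161. Group total = 161 + 427.80 = 588.80.

588.80 hours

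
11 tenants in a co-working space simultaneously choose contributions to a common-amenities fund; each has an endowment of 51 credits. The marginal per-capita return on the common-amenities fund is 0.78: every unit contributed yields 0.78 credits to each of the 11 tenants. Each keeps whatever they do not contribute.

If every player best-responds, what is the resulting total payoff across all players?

561.00 credits

The private return per contributed unit is 0.78 < 1, so contributing 0 is dominant for every player. At the Nash equilibrium everyone keeps their 51, and the group total is 11 × 51 = 561.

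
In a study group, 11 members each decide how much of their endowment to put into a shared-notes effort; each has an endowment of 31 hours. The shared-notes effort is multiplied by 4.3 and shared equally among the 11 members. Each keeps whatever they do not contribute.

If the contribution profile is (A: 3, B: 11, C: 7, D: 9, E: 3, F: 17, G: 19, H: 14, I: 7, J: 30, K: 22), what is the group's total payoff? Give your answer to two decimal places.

809.60 hours

Total contributed: 3 + 11 + 7 + 9 + 3 + 17 + 19 + 14 + 7 + 30 + 22 = 142; total kept: 11 × 31 − 142 = 199.
The shared-notes effort pays out 4.3 × 142 = 610.60 in aggregate.
Group total = 199 + 610.60 = 809.60.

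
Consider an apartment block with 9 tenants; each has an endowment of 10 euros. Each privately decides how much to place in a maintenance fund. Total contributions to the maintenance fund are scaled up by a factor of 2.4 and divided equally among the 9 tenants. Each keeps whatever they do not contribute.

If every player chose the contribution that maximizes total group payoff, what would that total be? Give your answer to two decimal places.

Each contributed unit returns 2.400 to the group as a whole (0.2667 to each of 9 players), which exceeds 1, so the social optimum is full contribution: group total = 2.400 × 90 = 216.00.

216.00 euros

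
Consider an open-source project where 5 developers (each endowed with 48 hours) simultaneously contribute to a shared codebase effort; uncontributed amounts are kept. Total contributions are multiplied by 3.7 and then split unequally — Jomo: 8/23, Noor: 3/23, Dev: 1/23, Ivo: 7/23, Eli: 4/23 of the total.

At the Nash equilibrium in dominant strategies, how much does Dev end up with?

63.44 hours

Player j's private return per contributed unit is 3.7 × (j's share). Contributing is weakly dominant for j when that share is at least 1/3.7 = 0.2703, and contributing 0 is dominant otherwise.
Jomo and Ivo are above the threshold, contributing 48 each; the remaining 3 contribute 0. Total contributed: 96.
Dev keeps 48 and receives 3.7 × 96 × 1/23 = 15.44 from the shared codebase effort, for a payoff of 63.44.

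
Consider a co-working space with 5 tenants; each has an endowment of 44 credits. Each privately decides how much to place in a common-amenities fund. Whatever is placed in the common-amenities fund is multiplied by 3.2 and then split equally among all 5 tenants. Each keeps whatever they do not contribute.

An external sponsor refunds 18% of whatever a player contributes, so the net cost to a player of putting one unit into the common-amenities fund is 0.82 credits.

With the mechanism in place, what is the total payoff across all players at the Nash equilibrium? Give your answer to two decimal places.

With the mechanism, a contributed unit returns (3.2/5) / 0.82 = 0.7805 per unit of net cost — still below 1 — so contributing 0 remains dominant for every player.
Everyone keeps their endowment and the group total is 5 × 44 = 220.

220.00 credits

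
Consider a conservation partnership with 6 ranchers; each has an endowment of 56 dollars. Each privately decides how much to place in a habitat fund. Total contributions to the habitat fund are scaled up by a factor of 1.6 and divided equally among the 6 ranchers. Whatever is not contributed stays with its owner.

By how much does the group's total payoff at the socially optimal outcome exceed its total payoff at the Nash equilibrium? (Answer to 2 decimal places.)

201.60 dollars

Each contributed unit returns 1.6/6 = 0.2667 to its contributor — below 1 — so contributing 0 is dominant for every player. At the Nash equilibrium everyone keeps their 56, and the group total is 6 × 56 = 336.
Each contributed unit returns 1.600 to the group as a whole (0.2667 to each of 6 players), which exceeds 1, so the social optimum is full contribution: group total = 1.600 × 336 = 537.60.
Efficiency loss = 537.60 − 336 = 201.60.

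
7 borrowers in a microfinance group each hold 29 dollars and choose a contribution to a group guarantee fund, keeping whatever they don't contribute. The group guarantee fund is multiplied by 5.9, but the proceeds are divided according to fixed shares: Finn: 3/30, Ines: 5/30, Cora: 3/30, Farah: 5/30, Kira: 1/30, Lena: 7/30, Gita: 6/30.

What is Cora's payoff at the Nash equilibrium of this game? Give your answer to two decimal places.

A player with share s gets back 5.9·s per unit contributed, so full contribution is dominant for anyone with s > 1/5.9 = 0.1695 and zero contribution is dominant for anyone below.
Lena and Gita are above the threshold, contributing 29 each; the remaining 5 contribute 0. Total contributed: 58.
Cora keeps 29 and receives 5.9 × 58 × 3/30 = 34.22 from the group guarantee fund, for a payoff of 63.22.

63.22 dollars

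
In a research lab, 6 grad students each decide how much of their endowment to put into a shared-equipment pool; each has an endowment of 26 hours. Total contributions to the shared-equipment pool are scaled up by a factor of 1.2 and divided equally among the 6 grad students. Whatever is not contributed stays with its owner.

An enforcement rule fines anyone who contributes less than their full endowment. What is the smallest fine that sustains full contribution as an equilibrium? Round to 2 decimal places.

Given the others contribute fully, the best deviation is to contribute 0 (any partial contribution still incurs the fine and gives up units whose private return 0.2000 is below 1).
Deviating from 26 to 0 saves 26 hours but forfeits the deviator's share of the drop in the shared-equipment pool: 1.2/6 × 26 = 5.20.
So the deviation gain is 26 − 5.20 = 20.80, and the fine must be at least 20.80 hours to wipe it out.

20.80 hours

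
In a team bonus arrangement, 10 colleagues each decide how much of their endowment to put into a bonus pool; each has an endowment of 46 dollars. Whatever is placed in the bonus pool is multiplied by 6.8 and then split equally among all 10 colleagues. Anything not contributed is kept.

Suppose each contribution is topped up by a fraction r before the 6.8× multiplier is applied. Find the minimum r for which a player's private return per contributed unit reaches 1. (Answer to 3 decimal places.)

0.471

With matching at rate r, one contributed unit becomes (1 + r) in the bonus pool and returns 6.8 × (1 + r) / 10 to the contributor.
Setting this equal to 1: 1 + r = 10/6.8 = 1.4706.
So the minimum matching rate is r = 1.4706 − 1 = 0.471.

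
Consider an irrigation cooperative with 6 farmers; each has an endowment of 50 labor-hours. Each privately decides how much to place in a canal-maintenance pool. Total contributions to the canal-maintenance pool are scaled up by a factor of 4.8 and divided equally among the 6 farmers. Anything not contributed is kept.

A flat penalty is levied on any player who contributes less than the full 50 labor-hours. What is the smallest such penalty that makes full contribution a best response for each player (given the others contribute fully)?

Given the others contribute fully, the best deviation is to contribute 0 (any partial contribution still incurs the fine and gives up units whose private return 0.8000 is below 1).
Deviating from 50 to 0 saves 50 labor-hours but forfeits the deviator's share of the drop in the canal-maintenance pool: 4.8/6 × 50 = 40.00.
So the deviation gain is 50 − 40.00 = 10.00, and the fine must be at least 10.00 labor-hours to wipe it out.

10.00 labor-hours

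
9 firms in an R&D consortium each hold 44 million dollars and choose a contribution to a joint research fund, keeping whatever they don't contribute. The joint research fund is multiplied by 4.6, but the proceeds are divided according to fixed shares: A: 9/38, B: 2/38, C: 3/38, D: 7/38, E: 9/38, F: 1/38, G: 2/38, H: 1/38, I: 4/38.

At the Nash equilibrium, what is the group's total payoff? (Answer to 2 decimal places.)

712.80 million dollars

Each unit j contributes comes back to j as 4.6 × (j's share), so j prefers to contribute only if that share exceeds 1/4.6 = 0.2174; otherwise keeping the unit dominates.
A and E clear that bar, contributing 44 each; the remaining 7 contribute 0. Total contributed: 88.
The joint research fund pays out 4.6 × 88 = 404.80 in total (split across the unequal shares, but the aggregate is all that matters for the group sum).
The 7 free-riders keep 44 each, adding 308. Group total = 308 + 404.80 = 712.80.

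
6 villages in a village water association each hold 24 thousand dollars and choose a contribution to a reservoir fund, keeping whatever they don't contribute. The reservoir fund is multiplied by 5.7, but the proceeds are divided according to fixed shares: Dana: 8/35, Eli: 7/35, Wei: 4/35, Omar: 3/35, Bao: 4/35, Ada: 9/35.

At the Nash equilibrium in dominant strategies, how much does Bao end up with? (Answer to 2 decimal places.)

70.90 thousand dollars

Player j's private return per contributed unit is 5.7 × (j's share). Contributing is weakly dominant for j when that share is at least 1/5.7 = 0.1754, and contributing 0 is dominant otherwise.
The shares above 0.1754 belong to Dana, Eli and Ada, contributing 24 each; the remaining 3 contribute 0. Total contributed: 72.
Bao keeps 24 and receives 5.7 × 72 × 4/35 = 46.90 from the reservoir fund, for a payoff of 70.90.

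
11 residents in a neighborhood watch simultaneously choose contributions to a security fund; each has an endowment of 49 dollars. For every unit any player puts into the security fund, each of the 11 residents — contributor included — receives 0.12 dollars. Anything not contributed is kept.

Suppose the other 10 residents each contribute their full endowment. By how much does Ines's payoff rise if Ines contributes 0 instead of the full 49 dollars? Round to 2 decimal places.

Switching from a contribution of 49 to 0 lets Ines keep an extra 49 dollars, but lowers the security fund by 49, which costs Ines their own share of that drop: 0.12 × 49 = 5.88.
Net gain = 49 − 5.88 = 43.12. The private return per contributed unit (0.12) is below 1, so free-riding is indeed the best response regardless of what the others do.

43.12 dollars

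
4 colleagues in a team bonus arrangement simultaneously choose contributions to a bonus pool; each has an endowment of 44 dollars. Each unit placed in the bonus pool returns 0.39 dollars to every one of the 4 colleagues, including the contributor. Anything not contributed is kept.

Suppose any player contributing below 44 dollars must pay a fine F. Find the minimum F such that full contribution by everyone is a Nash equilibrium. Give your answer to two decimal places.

Given the others contribute fully, the best deviation is to contribute 0 (any partial contribution still incurs the fine and gives up units whose private return 0.39 is below 1).
Deviating from 44 to 0 saves 44 dollars but forfeits the deviator's share of the drop in the bonus pool: 0.39 × 44 = 17.16.
So the deviation gain is 44 − 17.16 = 26.84, and the fine must be at least 26.84 dollars to wipe it out.

26.84 dollars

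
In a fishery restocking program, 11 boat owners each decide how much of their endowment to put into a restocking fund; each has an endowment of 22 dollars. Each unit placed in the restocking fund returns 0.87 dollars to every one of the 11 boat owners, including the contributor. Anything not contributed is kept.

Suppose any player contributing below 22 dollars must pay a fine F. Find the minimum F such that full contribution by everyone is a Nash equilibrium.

Given the others contribute fully, the best deviation is to contribute 0 (any partial contribution still incurs the fine and gives up units whose private return 0.87 is below 1).
Deviating from 22 to 0 saves 22 dollars but forfeits the deviator's share of the drop in the restocking fund: 0.87 × 22 = 19.14.
So the deviation gain is 22 − 19.14 = 2.86, and the fine must be at least 2.86 dollars to wipe it out.

2.86 dollars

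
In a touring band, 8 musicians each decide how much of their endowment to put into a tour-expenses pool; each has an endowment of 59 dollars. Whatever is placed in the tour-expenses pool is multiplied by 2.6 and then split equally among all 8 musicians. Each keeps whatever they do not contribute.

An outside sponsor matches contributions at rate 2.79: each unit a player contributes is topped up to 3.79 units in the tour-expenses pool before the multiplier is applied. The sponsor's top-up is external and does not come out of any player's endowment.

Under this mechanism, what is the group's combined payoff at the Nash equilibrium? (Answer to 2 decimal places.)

4651.09 dollars

The effective private return per unit is now 2.6 × 3.79 / 8 = 1.2318 > 1, so every player's dominant strategy flips to full contribution.
At the Nash equilibrium everyone contributes 59. Group total payoff = 2.6 × 3.79 × 472 = 4651.09.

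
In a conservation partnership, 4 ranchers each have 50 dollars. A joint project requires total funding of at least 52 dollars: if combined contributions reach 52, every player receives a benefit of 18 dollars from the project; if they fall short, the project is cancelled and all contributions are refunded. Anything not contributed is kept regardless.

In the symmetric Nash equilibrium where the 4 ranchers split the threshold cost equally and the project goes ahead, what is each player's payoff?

55 dollars

Equal share of the threshold: 52/4 = 13.
At this profile no one gains by cutting their contribution: any cut drops the total below 52, the project is cancelled, contributions are refunded, and the deviator ends with 50, which is less than 50 − 13 + 18 = 55. Contributing more than 13 just wastes the excess. So contributing exactly 13 is a best response.
Each player's payoff: 50 − 13 + 18 = 55.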